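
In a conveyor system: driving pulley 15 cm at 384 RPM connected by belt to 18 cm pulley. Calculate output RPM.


Given: D1 = 15 cm, w1 = 384 RPM, D2 = 18 cm
Using D1*w1 = D2*w2
w2 = D1*w1 / D2
w2 = 15*384 / 18
w2 = 5760 / 18
w2 = 320 RPM

320 RPM


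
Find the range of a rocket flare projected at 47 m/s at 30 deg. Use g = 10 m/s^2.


Given: v0 = 47 m/s, theta = 30 deg, g = 10 m/s^2
sin(2*30) = sin(60) = sqrt(3)/2
Using R = v0^2 * sin(2*theta) / g
R = 47^2 * (sqrt(3)/2) / 10
R = 2209 * sqrt(3) / 20
R = 2209/20*sqrt(3) m

2209/20*sqrt(3) m


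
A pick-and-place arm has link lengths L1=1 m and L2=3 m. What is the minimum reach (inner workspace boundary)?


Given: L1 = 1 m, L2 = 3 m
For a 2-link planar arm, min reach = |L1 - L2| (second link folded back)
Min reach = |1 - 3|
Min reach = 2 m

2 m


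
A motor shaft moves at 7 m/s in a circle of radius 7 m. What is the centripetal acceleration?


Given: v = 7 m/s, r = 7 m
Using a_c = v^2 / r
a_c = 7^2 / 7
a_c = 49 / 7
a_c = 7 m/s^2

7 m/s^2


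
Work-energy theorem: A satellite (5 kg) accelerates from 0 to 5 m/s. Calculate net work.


Given: m = 5 kg, v0 = 0 m/s, v = 5 m/s
Using W = (1/2)*m*(v^2 - v0^2)
v^2 = 5^2 = 25
v0^2 = 0^2 = 0
v^2 - v0^2 = 25 - 0 = 25
W = (1/2)*5*25 = 125/2 J

125/2 J


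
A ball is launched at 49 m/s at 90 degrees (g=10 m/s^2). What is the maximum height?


Given: v0 = 49 m/s, theta = 90 deg, g = 10 m/s^2
sin^2(90) = 1
Using H = v0^2 * sin^2(theta) / (2*g)
H = 49^2 * 1 / (2*10)
H = 2401 * 1 / 20
H = 2401 / 20
H = 2401/20 m

2401/20 m


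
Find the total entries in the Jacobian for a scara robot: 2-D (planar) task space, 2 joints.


Given: task space dimension = 2, joints = 2
Jacobian is a 2 x 2 matrix
Total entries = rows * columns
Total = 2 * 2
Total = 4

4


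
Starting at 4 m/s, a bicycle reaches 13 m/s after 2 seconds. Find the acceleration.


Given: initial velocity v0 = 4 m/s, final velocity v = 13 m/s, time t = 2 s
Using a = (v - v0) / t
a = (13 - 4) / 2
a = 9 / 2
a = 9/2 m/s^2

9/2 m/s^2


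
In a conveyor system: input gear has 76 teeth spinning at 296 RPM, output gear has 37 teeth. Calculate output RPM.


Given: N1 = 76 teeth, w1 = 296 RPM, N2 = 37 teeth
Using N1*w1 = N2*w2
w2 = N1*w1 / N2
w2 = 76*296 / 37
w2 = 22496 / 37
w2 = 608 RPM

608 RPM


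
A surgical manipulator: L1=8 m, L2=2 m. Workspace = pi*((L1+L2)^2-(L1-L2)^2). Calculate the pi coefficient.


Given: L1 = 8, L2 = 2
(L1+L2)^2 = (10)^2 = 100
(L1-L2)^2 = (6)^2 = 36
Difference = 100 - 36 = 64
This equals 4*L1*L2 = 4*8*2 = 64
Workspace area = 64*pi

64


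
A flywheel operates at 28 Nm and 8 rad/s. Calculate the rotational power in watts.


Given: tau = 28 Nm, omega = 8 rad/s
Using P = tau * omega
P = 28 * 8
P = 224 W

224 W


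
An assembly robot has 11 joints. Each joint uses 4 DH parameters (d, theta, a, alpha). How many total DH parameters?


Given: 11 joints, 4 DH parameters per joint (d, theta, a, alpha)
Total DH parameters = number_of_joints * 4
Total = 11 * 4
Total = 44

44


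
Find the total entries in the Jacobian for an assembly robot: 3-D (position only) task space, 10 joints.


Given: task space dimension = 3, joints = 10
Jacobian is a 3 x 10 matrix
Total entries = rows * columns
Total = 3 * 10
Total = 30

30


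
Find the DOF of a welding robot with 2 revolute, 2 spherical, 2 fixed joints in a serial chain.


Given: serial robot with 2 revolute, 2 spherical, 2 fixed joints
DOF contribution per joint type: revolute=1, prismatic=1, spherical=3, fixed=0
DOF = 2*1 + 2*3 + 2*0
DOF = 8

8


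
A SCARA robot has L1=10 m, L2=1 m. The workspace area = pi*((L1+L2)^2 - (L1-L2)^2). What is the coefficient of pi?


Given: L1 = 10, L2 = 1
(L1+L2)^2 = (11)^2 = 121
(L1-L2)^2 = (9)^2 = 81
Difference = 121 - 81 = 40
This equals 4*L1*L2 = 4*10*1 = 40
Workspace area = 40*pi

40


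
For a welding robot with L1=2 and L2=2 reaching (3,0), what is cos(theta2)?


Given: L1 = 2, L2 = 2, target (x, y) = (3, 0)
Using cos(theta2) = (x^2 + y^2 - L1^2 - L2^2) / (2*L1*L2)
x^2 + y^2 = 3^2 + 0 = 9
L1^2 + L2^2 = 4 + 4 = 8
Numerator = 9 - 8 = 1
Denominator = 2*2*2 = 8
cos(theta2) = 1/8 = 1/8

1/8


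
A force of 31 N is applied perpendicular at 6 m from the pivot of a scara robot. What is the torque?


Given: F = 31 N, r = 6 m, angle = 90 deg (perpendicular)
Using tau = F * r * sin(90)
sin(90) = 1
tau = 31 * 6 * 1
tau = 186 Nm

186 Nm


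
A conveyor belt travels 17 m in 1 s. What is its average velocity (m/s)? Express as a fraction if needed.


Given: distance d = 17 m, time t = 1 s
Using v = d / t
v = 17 / 1
v = 17 m/s

17 m/s


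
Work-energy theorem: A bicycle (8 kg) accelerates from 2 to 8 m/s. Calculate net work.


Given: m = 8 kg, v0 = 2 m/s, v = 8 m/s
Using W = (1/2)*m*(v^2 - v0^2)
v^2 = 8^2 = 64
v0^2 = 2^2 = 4
v^2 - v0^2 = 64 - 4 = 60
W = (1/2)*8*60 = 240 J

240 J


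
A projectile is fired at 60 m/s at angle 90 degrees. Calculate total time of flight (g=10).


Given: v0 = 60 m/s, theta = 90 deg, g = 10 m/s^2
sin(90) = 1
Using T = 2*v0*sin(theta) / g
T = 2*60*1 / 10
T = 120 / 10
T = 12 s

12 s


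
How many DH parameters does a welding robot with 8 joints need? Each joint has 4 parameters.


Given: 8 joints, 4 DH parameters per joint (d, theta, a, alpha)
Total DH parameters = number_of_joints * 4
Total = 8 * 4
Total = 32

32


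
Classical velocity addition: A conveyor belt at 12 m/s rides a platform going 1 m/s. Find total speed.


Given: object velocity = 12 m/s, platform velocity = 1 m/s (same direction)
Using classical velocity addition: v_total = v_object + v_platform
v_total = 12 + 1
v_total = 13 m/s

13 m/s


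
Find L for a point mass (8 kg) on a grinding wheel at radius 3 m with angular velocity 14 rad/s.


Given: m = 8 kg, r = 3 m, omega = 14 rad/s
For a point mass: I = m*r^2
I = 8*3^2 = 8*9 = 72
L = I*omega = 72*14
L = 1008 kg*m^2/s

1008 kg*m^2/s


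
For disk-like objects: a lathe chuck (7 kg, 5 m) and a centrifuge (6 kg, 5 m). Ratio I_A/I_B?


Given: M1=7 kg, R1=5 m, M2=6 kg, R2=5 m
For a disk: I = (1/2)*M*R^2, so I_A/I_B = (M1*R1^2)/(M2*R2^2)
M1*R1^2 = 7*25 = 175
M2*R2^2 = 6*25 = 150
I_A/I_B = 175/150 = 7/6

7/6


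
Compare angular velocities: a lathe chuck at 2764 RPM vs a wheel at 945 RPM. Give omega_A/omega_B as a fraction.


Given: RPM_A = 2764, RPM_B = 945
omega = 2*pi*RPM/60, so omega_A/omega_B = RPM_A / RPM_B
omega_A/omega_B = 2764 / 945
omega_A/omega_B = 2764/945

2764/945


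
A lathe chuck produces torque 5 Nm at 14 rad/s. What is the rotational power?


Given: tau = 5 Nm, omega = 14 rad/s
Using P = tau * omega
P = 5 * 14
P = 70 W

70 W


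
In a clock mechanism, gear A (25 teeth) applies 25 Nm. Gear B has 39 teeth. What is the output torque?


Given: N1 = 25, N2 = 39, T1 = 25 Nm
Using T2/T1 = N2/N1
T2 = T1 * N2 / N1
T2 = 25 * 39 / 25
T2 = 975 / 25
T2 = 39 Nm

39 Nm


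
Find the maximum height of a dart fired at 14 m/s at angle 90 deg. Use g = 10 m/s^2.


Given: v0 = 14 m/s, theta = 90 deg, g = 10 m/s^2
sin^2(90) = 1
Using H = v0^2 * sin^2(theta) / (2*g)
H = 14^2 * 1 / (2*10)
H = 196 * 1 / 20
H = 196 / 20
H = 49/5 m

49/5 m


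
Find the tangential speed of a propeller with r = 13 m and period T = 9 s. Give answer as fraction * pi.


Given: radius r = 13 m, period T = 9 s
Using v = 2*pi*r / T
v = 2*pi*13 / 9
v = 26*pi / 9
v = 26/9*pi m/s

26/9*pi m/s


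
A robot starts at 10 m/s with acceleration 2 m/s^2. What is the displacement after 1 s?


Given: v0 = 10 m/s, a = 2 m/s^2, t = 1 s
Using s = v0*t + (1/2)*a*t^2
s = 10*1 + (1/2)*2*1^2
s = 10 + (1/2)*2
s = 10 + 1
s = 11

11 m


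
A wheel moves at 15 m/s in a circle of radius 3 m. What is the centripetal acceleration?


Given: v = 15 m/s, r = 3 m
Using a_c = v^2 / r
a_c = 15^2 / 3
a_c = 225 / 3
a_c = 75 m/s^2

75 m/s^2


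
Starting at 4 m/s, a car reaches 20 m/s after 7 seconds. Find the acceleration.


Given: initial velocity v0 = 4 m/s, final velocity v = 20 m/s, time t = 7 s
Using a = (v - v0) / t
a = (20 - 4) / 7
a = 16 / 7
a = 16/7 m/s^2

16/7 m/s^2


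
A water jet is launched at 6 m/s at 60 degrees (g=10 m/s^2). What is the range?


Given: v0 = 6 m/s, theta = 60 deg, g = 10 m/s^2
sin(2*60) = sin(120) = sqrt(3)/2
Using R = v0^2 * sin(2*theta) / g
R = 6^2 * (sqrt(3)/2) / 10
R = 36 * sqrt(3) / 20
R = 9/5*sqrt(3) m

9/5*sqrt(3) m


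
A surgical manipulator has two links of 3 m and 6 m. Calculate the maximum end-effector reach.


Given: L1 = 3 m, L2 = 6 m
For a 2-link planar arm, max reach = L1 + L2 (fully extended)
Max reach = 3 + 6
Max reach = 9 m

9 m


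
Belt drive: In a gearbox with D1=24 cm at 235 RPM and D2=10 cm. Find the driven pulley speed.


Given: D1 = 24 cm, w1 = 235 RPM, D2 = 10 cm
Using D1*w1 = D2*w2
w2 = D1*w1 / D2
w2 = 24*235 / 10
w2 = 5640 / 10
w2 = 564 RPM

564 RPM


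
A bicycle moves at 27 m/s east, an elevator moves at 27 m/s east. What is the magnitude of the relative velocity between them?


Given: v_A = 27 m/s east, v_B = 27 m/s east
Both move in the same direction; relative speed = |v_A - v_B|
|27 - 27| = |0|
= 0 m/s

0 m/s


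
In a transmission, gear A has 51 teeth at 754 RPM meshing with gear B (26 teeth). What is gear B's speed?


Given: N1 = 51 teeth, w1 = 754 RPM, N2 = 26 teeth
Using N1*w1 = N2*w2
w2 = N1*w1 / N2
w2 = 51*754 / 26
w2 = 38454 / 26
w2 = 1479 RPM

1479 RPM


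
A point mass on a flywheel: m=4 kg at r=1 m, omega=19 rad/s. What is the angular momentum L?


Given: m = 4 kg, r = 1 m, omega = 19 rad/s
For a point mass: I = m*r^2
I = 4*1^2 = 4*1 = 4
L = I*omega = 4*19
L = 76 kg*m^2/s

76 kg*m^2/s


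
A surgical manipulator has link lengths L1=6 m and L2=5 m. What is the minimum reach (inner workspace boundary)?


Given: L1 = 6 m, L2 = 5 m
For a 2-link planar arm, min reach = |L1 - L2| (second link folded back)
Min reach = |6 - 5|
Min reach = 1 m

1 m


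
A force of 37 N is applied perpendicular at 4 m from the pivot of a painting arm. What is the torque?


Given: F = 37 N, r = 4 m, angle = 90 deg (perpendicular)
Using tau = F * r * sin(90)
sin(90) = 1
tau = 37 * 4 * 1
tau = 148 Nm

148 Nm


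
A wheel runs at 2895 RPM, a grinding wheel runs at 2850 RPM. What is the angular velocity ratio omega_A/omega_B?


Given: RPM_A = 2895, RPM_B = 2850
omega = 2*pi*RPM/60, so omega_A/omega_B = RPM_A / RPM_B
omega_A/omega_B = 2895 / 2850
omega_A/omega_B = 193/190

193/190


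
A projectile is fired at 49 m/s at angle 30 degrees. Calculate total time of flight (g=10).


Given: v0 = 49 m/s, theta = 30 deg, g = 10 m/s^2
sin(30) = 1/2
Using T = 2*v0*sin(theta) / g
T = 2*49*1/2 / 10
T = 49 / 10
T = 49/10 s

49/10 s


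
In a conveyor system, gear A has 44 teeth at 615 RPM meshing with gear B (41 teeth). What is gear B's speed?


Given: N1 = 44 teeth, w1 = 615 RPM, N2 = 41 teeth
Using N1*w1 = N2*w2
w2 = N1*w1 / N2
w2 = 44*615 / 41
w2 = 27060 / 41
w2 = 660 RPM

660 RPM


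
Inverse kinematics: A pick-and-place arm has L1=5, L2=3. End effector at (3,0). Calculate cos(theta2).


Given: L1 = 5, L2 = 3, target (x, y) = (3, 0)
Using cos(theta2) = (x^2 + y^2 - L1^2 - L2^2) / (2*L1*L2)
x^2 + y^2 = 3^2 + 0 = 9
L1^2 + L2^2 = 25 + 9 = 34
Numerator = 9 - 34 = -25
Denominator = 2*5*3 = 30
cos(theta2) = -25/30 = -5/6

-5/6


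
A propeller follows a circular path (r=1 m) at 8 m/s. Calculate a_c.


Given: v = 8 m/s, r = 1 m
Using a_c = v^2 / r
a_c = 8^2 / 1
a_c = 64 / 1
a_c = 64 m/s^2

64 m/s^2


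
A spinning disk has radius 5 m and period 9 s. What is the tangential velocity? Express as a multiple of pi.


Given: radius r = 5 m, period T = 9 s
Using v = 2*pi*r / T
v = 2*pi*5 / 9
v = 10*pi / 9
v = 10/9*pi m/s

10/9*pi m/s


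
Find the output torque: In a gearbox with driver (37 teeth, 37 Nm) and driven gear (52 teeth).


Given: N1 = 37, N2 = 52, T1 = 37 Nm
Using T2/T1 = N2/N1
T2 = T1 * N2 / N1
T2 = 37 * 52 / 37
T2 = 1924 / 37
T2 = 52 Nm

52 Nm


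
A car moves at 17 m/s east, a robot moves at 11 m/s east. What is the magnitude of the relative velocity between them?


Given: v_A = 17 m/s east, v_B = 11 m/s east
Both move in the same direction; relative speed = |v_A - v_B|
|17 - 11| = |6|
= 6 m/s

6 m/s


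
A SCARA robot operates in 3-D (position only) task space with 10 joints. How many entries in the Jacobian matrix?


Given: task space dimension = 3, joints = 10
Jacobian is a 3 x 10 matrix
Total entries = rows * columns
Total = 3 * 10
Total = 30

30


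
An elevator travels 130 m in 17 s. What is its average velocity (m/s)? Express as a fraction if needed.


Given: distance d = 130 m, time t = 17 s
Using v = d / t
v = 130 / 17
v = 130/17 m/s

130/17 m/s


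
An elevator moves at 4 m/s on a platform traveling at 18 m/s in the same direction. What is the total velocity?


Given: object velocity = 4 m/s, platform velocity = 18 m/s (same direction)
Using classical velocity addition: v_total = v_object + v_platform
v_total = 4 + 18
v_total = 22 m/s

22 m/s


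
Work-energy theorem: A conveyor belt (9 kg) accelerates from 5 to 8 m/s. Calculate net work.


Given: m = 9 kg, v0 = 5 m/s, v = 8 m/s
Using W = (1/2)*m*(v^2 - v0^2)
v^2 = 8^2 = 64
v0^2 = 5^2 = 25
v^2 - v0^2 = 64 - 25 = 39
W = (1/2)*9*39 = 351/2 J

351/2 J


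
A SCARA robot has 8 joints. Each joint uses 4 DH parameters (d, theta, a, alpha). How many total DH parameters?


Given: 8 joints, 4 DH parameters per joint (d, theta, a, alpha)
Total DH parameters = number_of_joints * 4
Total = 8 * 4
Total = 32

32


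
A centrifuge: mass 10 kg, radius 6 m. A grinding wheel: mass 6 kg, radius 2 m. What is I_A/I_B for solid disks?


Given: M1=10 kg, R1=6 m, M2=6 kg, R2=2 m
For a disk: I = (1/2)*M*R^2, so I_A/I_B = (M1*R1^2)/(M2*R2^2)
M1*R1^2 = 10*36 = 360
M2*R2^2 = 6*4 = 24
I_A/I_B = 360/24 = 15

15


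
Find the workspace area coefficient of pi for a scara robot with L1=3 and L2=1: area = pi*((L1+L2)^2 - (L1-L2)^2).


Given: L1 = 3, L2 = 1
(L1+L2)^2 = (4)^2 = 16
(L1-L2)^2 = (2)^2 = 4
Difference = 16 - 4 = 12
This equals 4*L1*L2 = 4*3*1 = 12
Workspace area = 12*pi

12


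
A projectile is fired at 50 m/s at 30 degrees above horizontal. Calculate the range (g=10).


Given: v0 = 50 m/s, theta = 30 deg, g = 10 m/s^2
sin(2*30) = sin(60) = sqrt(3)/2
Using R = v0^2 * sin(2*theta) / g
R = 50^2 * (sqrt(3)/2) / 10
R = 2500 * sqrt(3) / 20
R = 125*sqrt(3) m

125*sqrt(3) m


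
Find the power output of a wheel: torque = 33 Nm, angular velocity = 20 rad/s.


Given: tau = 33 Nm, omega = 20 rad/s
Using P = tau * omega
P = 33 * 20
P = 660 W

660 W


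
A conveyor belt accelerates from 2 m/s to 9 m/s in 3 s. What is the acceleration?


Given: initial velocity v0 = 2 m/s, final velocity v = 9 m/s, time t = 3 s
Using a = (v - v0) / t
a = (9 - 2) / 3
a = 7 / 3
a = 7/3 m/s^2

7/3 m/s^2


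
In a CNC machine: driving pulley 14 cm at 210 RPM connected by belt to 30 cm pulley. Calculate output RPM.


Given: D1 = 14 cm, w1 = 210 RPM, D2 = 30 cm
Using D1*w1 = D2*w2
w2 = D1*w1 / D2
w2 = 14*210 / 30
w2 = 2940 / 30
w2 = 98 RPM

98 RPM


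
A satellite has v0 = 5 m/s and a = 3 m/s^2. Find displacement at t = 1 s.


Given: v0 = 5 m/s, a = 3 m/s^2, t = 1 s
Using s = v0*t + (1/2)*a*t^2
s = 5*1 + (1/2)*3*1^2
s = 5 + (1/2)*3
s = 5 + 3/2
s = 13/2

13/2 m


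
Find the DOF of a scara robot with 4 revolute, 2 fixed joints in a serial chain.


Given: serial robot with 4 revolute, 2 fixed joints
DOF contribution per joint type: revolute=1, prismatic=1, spherical=3, fixed=0
DOF = 4*1 + 2*0
DOF = 4

4


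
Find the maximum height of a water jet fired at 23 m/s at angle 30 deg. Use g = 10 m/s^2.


Given: v0 = 23 m/s, theta = 30 deg, g = 10 m/s^2
sin^2(30) = 1/4
Using H = v0^2 * sin^2(theta) / (2*g)
H = 23^2 * 1/4 / (2*10)
H = 529 * 1/4 / 20
H = 529/4 / 20
H = 529/80 m

529/80 m


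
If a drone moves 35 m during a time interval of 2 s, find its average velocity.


Given: distance d = 35 m, time t = 2 s
Using v = d / t
v = 35 / 2
v = 35/2 m/s

35/2 m/s


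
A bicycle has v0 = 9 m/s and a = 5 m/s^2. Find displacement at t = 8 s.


Given: v0 = 9 m/s, a = 5 m/s^2, t = 8 s
Using s = v0*t + (1/2)*a*t^2
s = 9*8 + (1/2)*5*8^2
s = 72 + (1/2)*320
s = 72 + 160
s = 232

232 m


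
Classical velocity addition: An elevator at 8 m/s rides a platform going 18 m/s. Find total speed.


Given: object velocity = 8 m/s, platform velocity = 18 m/s (same direction)
Using classical velocity addition: v_total = v_object + v_platform
v_total = 8 + 18
v_total = 26 m/s

26 m/s


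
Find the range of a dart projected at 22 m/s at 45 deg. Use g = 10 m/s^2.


Given: v0 = 22 m/s, theta = 45 deg, g = 10 m/s^2
sin(2*45) = sin(90) = 1
Using R = v0^2 * sin(2*theta) / g
R = 22^2 * 1 / 10
R = 484 / 10
R = 242/5 m

242/5 m


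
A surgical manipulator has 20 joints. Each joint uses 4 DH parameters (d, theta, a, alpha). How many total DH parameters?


Given: 20 joints, 4 DH parameters per joint (d, theta, a, alpha)
Total DH parameters = number_of_joints * 4
Total = 20 * 4
Total = 80

80


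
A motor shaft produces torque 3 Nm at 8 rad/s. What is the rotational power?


Given: tau = 3 Nm, omega = 8 rad/s
Using P = tau * omega
P = 3 * 8
P = 24 W

24 W


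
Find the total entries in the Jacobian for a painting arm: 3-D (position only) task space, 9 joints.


Given: task space dimension = 3, joints = 9
Jacobian is a 3 x 9 matrix
Total entries = rows * columns
Total = 3 * 9
Total = 27

27


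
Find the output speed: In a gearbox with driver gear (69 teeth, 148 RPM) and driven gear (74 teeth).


Given: N1 = 69 teeth, w1 = 148 RPM, N2 = 74 teeth
Using N1*w1 = N2*w2
w2 = N1*w1 / N2
w2 = 69*148 / 74
w2 = 10212 / 74
w2 = 138 RPM

138 RPM


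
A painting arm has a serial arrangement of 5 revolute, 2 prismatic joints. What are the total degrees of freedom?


Given: serial robot with 5 revolute, 2 prismatic joints
DOF contribution per joint type: revolute=1, prismatic=1, spherical=3, fixed=0
DOF = 5*1 + 2*1
DOF = 7

7


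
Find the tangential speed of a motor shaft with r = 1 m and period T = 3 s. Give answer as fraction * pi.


Given: radius r = 1 m, period T = 3 s
Using v = 2*pi*r / T
v = 2*pi*1 / 3
v = 2*pi / 3
v = 2/3*pi m/s

2/3*pi m/s


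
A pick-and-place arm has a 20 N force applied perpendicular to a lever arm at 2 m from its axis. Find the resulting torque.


Given: F = 20 N, r = 2 m, angle = 90 deg (perpendicular)
Using tau = F * r * sin(90)
sin(90) = 1
tau = 20 * 2 * 1
tau = 40 Nm

40 Nm


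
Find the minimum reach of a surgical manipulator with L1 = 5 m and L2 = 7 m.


Given: L1 = 5 m, L2 = 7 m
For a 2-link planar arm, min reach = |L1 - L2| (second link folded back)
Min reach = |5 - 7|
Min reach = 2 m

2 m


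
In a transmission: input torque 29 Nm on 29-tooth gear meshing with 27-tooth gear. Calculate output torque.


Given: N1 = 29, N2 = 27, T1 = 29 Nm
Using T2/T1 = N2/N1
T2 = T1 * N2 / N1
T2 = 29 * 27 / 29
T2 = 783 / 29
T2 = 27 Nm

27 Nm


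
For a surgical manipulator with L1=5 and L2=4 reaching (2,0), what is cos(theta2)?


Given: L1 = 5, L2 = 4, target (x, y) = (2, 0)
Using cos(theta2) = (x^2 + y^2 - L1^2 - L2^2) / (2*L1*L2)
x^2 + y^2 = 2^2 + 0 = 4
L1^2 + L2^2 = 25 + 16 = 41
Numerator = 4 - 41 = -37
Denominator = 2*5*4 = 40
cos(theta2) = -37/40 = -37/40

-37/40


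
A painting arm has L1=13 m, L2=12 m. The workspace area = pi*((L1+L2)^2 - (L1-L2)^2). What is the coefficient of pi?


Given: L1 = 13, L2 = 12
(L1+L2)^2 = (25)^2 = 625
(L1-L2)^2 = (1)^2 = 1
Difference = 625 - 1 = 624
This equals 4*L1*L2 = 4*13*12 = 624
Workspace area = 624*pi

624


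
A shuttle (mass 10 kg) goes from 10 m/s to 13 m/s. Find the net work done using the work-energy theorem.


Given: m = 10 kg, v0 = 10 m/s, v = 13 m/s
Using W = (1/2)*m*(v^2 - v0^2)
v^2 = 13^2 = 169
v0^2 = 10^2 = 100
v^2 - v0^2 = 169 - 100 = 69
W = (1/2)*10*69 = 345 J

345 J


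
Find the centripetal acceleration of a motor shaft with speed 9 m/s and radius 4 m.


Given: v = 9 m/s, r = 4 m
Using a_c = v^2 / r
a_c = 9^2 / 4
a_c = 81 / 4
a_c = 81/4 m/s^2

81/4 m/s^2


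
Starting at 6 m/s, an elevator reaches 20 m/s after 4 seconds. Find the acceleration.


Given: initial velocity v0 = 6 m/s, final velocity v = 20 m/s, time t = 4 s
Using a = (v - v0) / t
a = (20 - 6) / 4
a = 14 / 4
a = 7/2 m/s^2

7/2 m/s^2


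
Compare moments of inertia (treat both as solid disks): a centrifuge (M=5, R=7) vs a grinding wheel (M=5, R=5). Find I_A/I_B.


Given: M1=5 kg, R1=7 m, M2=5 kg, R2=5 m
For a disk: I = (1/2)*M*R^2, so I_A/I_B = (M1*R1^2)/(M2*R2^2)
M1*R1^2 = 5*49 = 245
M2*R2^2 = 5*25 = 125
I_A/I_B = 245/125 = 49/25

49/25


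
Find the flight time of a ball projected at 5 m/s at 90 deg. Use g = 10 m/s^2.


Given: v0 = 5 m/s, theta = 90 deg, g = 10 m/s^2
sin(90) = 1
Using T = 2*v0*sin(theta) / g
T = 2*5*1 / 10
T = 10 / 10
T = 1 s

1 s


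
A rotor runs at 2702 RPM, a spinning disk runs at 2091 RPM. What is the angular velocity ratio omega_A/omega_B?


Given: RPM_A = 2702, RPM_B = 2091
omega = 2*pi*RPM/60, so omega_A/omega_B = RPM_A / RPM_B
omega_A/omega_B = 2702 / 2091
omega_A/omega_B = 2702/2091

2702/2091


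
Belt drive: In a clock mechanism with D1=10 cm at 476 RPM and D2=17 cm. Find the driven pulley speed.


Given: D1 = 10 cm, w1 = 476 RPM, D2 = 17 cm
Using D1*w1 = D2*w2
w2 = D1*w1 / D2
w2 = 10*476 / 17
w2 = 4760 / 17
w2 = 280 RPM

280 RPM


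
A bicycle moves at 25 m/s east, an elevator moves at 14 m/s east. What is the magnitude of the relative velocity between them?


Given: v_A = 25 m/s east, v_B = 14 m/s east
Both move in the same direction; relative speed = |v_A - v_B|
|25 - 14| = |11|
= 11 m/s

11 m/s


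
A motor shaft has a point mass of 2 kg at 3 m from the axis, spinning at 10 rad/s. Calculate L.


Given: m = 2 kg, r = 3 m, omega = 10 rad/s
For a point mass: I = m*r^2
I = 2*3^2 = 2*9 = 18
L = I*omega = 18*10
L = 180 kg*m^2/s

180 kg*m^2/s


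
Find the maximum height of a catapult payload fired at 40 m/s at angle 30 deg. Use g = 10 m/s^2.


Given: v0 = 40 m/s, theta = 30 deg, g = 10 m/s^2
sin^2(30) = 1/4
Using H = v0^2 * sin^2(theta) / (2*g)
H = 40^2 * 1/4 / (2*10)
H = 1600 * 1/4 / 20
H = 400 / 20
H = 20 m

20 m


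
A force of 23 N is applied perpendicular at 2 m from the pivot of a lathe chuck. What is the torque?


Given: F = 23 N, r = 2 m, angle = 90 deg (perpendicular)
Using tau = F * r * sin(90)
sin(90) = 1
tau = 23 * 2 * 1
tau = 46 Nm

46 Nm


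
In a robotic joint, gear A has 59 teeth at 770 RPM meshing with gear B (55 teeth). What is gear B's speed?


Given: N1 = 59 teeth, w1 = 770 RPM, N2 = 55 teeth
Using N1*w1 = N2*w2
w2 = N1*w1 / N2
w2 = 59*770 / 55
w2 = 45430 / 55
w2 = 826 RPM

826 RPM


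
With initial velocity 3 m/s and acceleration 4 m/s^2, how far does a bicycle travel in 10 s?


Given: v0 = 3 m/s, a = 4 m/s^2, t = 10 s
Using s = v0*t + (1/2)*a*t^2
s = 3*10 + (1/2)*4*10^2
s = 30 + (1/2)*400
s = 30 + 200
s = 230

230 m


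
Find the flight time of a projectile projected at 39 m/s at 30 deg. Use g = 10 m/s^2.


Given: v0 = 39 m/s, theta = 30 deg, g = 10 m/s^2
sin(30) = 1/2
Using T = 2*v0*sin(theta) / g
T = 2*39*1/2 / 10
T = 39 / 10
T = 39/10 s

39/10 s


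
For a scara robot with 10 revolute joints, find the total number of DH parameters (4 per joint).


Given: 10 joints, 4 DH parameters per joint (d, theta, a, alpha)
Total DH parameters = number_of_joints * 4
Total = 10 * 4
Total = 40

40


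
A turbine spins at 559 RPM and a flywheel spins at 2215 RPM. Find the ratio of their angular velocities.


Given: RPM_A = 559, RPM_B = 2215
omega = 2*pi*RPM/60, so omega_A/omega_B = RPM_A / RPM_B
omega_A/omega_B = 559 / 2215
omega_A/omega_B = 559/2215

559/2215


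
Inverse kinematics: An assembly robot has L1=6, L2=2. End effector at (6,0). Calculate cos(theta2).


Given: L1 = 6, L2 = 2, target (x, y) = (6, 0)
Using cos(theta2) = (x^2 + y^2 - L1^2 - L2^2) / (2*L1*L2)
x^2 + y^2 = 6^2 + 0 = 36
L1^2 + L2^2 = 36 + 4 = 40
Numerator = 36 - 40 = -4
Denominator = 2*6*2 = 24
cos(theta2) = -4/24 = -1/6

-1/6


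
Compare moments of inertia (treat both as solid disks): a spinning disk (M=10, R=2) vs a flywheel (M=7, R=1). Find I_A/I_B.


Given: M1=10 kg, R1=2 m, M2=7 kg, R2=1 m
For a disk: I = (1/2)*M*R^2, so I_A/I_B = (M1*R1^2)/(M2*R2^2)
M1*R1^2 = 10*4 = 40
M2*R2^2 = 7*1 = 7
I_A/I_B = 40/7 = 40/7

40/7


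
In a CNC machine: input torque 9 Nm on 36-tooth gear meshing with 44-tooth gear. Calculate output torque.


Given: N1 = 36, N2 = 44, T1 = 9 Nm
Using T2/T1 = N2/N1
T2 = T1 * N2 / N1
T2 = 9 * 44 / 36
T2 = 396 / 36
T2 = 11 Nm

11 Nm


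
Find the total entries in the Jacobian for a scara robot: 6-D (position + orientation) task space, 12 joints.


Given: task space dimension = 6, joints = 12
Jacobian is a 6 x 12 matrix
Total entries = rows * columns
Total = 6 * 12
Total = 72

72


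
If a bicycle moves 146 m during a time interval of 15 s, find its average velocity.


Given: distance d = 146 m, time t = 15 s
Using v = d / t
v = 146 / 15
v = 146/15 m/s

146/15 m/s


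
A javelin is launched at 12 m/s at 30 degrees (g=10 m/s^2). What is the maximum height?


Given: v0 = 12 m/s, theta = 30 deg, g = 10 m/s^2
sin^2(30) = 1/4
Using H = v0^2 * sin^2(theta) / (2*g)
H = 12^2 * 1/4 / (2*10)
H = 144 * 1/4 / 20
H = 36 / 20
H = 9/5 m

9/5 m


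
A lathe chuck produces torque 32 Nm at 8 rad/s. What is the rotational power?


Given: tau = 32 Nm, omega = 8 rad/s
Using P = tau * omega
P = 32 * 8
P = 256 W

256 W


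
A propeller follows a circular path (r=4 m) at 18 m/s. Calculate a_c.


Given: v = 18 m/s, r = 4 m
Using a_c = v^2 / r
a_c = 18^2 / 4
a_c = 324 / 4
a_c = 81 m/s^2

81 m/s^2


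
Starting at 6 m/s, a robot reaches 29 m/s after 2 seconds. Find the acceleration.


Given: initial velocity v0 = 6 m/s, final velocity v = 29 m/s, time t = 2 s
Using a = (v - v0) / t
a = (29 - 6) / 2
a = 23 / 2
a = 23/2 m/s^2

23/2 m/s^2


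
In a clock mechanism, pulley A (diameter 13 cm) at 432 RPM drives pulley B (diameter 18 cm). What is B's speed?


Given: D1 = 13 cm, w1 = 432 RPM, D2 = 18 cm
Using D1*w1 = D2*w2
w2 = D1*w1 / D2
w2 = 13*432 / 18
w2 = 5616 / 18
w2 = 312 RPM

312 RPM


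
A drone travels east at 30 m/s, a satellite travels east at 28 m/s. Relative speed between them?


Given: v_A = 30 m/s east, v_B = 28 m/s east
Both move in the same direction; relative speed = |v_A - v_B|
|30 - 28| = |2|
= 2 m/s

2 m/s


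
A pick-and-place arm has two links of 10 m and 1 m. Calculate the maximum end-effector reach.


Given: L1 = 10 m, L2 = 1 m
For a 2-link planar arm, max reach = L1 + L2 (fully extended)
Max reach = 10 + 1
Max reach = 11 m

11 m


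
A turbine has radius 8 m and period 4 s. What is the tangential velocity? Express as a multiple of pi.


Given: radius r = 8 m, period T = 4 s
Using v = 2*pi*r / T
v = 2*pi*8 / 4
v = 16*pi / 4
v = 4*pi m/s

4*pi m/s


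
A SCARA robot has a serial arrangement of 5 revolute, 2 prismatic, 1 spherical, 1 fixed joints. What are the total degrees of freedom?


Given: serial robot with 5 revolute, 2 prismatic, 1 spherical, 1 fixed joints
DOF contribution per joint type: revolute=1, prismatic=1, spherical=3, fixed=0
DOF = 5*1 + 2*1 + 1*3 + 1*0
DOF = 10

10


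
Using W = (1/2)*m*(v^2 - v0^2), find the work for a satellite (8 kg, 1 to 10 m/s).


Given: m = 8 kg, v0 = 1 m/s, v = 10 m/s
Using W = (1/2)*m*(v^2 - v0^2)
v^2 = 10^2 = 100
v0^2 = 1^2 = 1
v^2 - v0^2 = 100 - 1 = 99
W = (1/2)*8*99 = 396 J

396 J


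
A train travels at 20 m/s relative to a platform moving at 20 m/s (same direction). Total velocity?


Given: object velocity = 20 m/s, platform velocity = 20 m/s (same direction)
Using classical velocity addition: v_total = v_object + v_platform
v_total = 20 + 20
v_total = 40 m/s

40 m/s


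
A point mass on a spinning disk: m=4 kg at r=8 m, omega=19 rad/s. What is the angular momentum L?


Given: m = 4 kg, r = 8 m, omega = 19 rad/s
For a point mass: I = m*r^2
I = 4*8^2 = 4*64 = 256
L = I*omega = 256*19
L = 4864 kg*m^2/s

4864 kg*m^2/s


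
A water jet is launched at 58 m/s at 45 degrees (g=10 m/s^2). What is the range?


Given: v0 = 58 m/s, theta = 45 deg, g = 10 m/s^2
sin(2*45) = sin(90) = 1
Using R = v0^2 * sin(2*theta) / g
R = 58^2 * 1 / 10
R = 3364 / 10
R = 1682/5 m

1682/5 m


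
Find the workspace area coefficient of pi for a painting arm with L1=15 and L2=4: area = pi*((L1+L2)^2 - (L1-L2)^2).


Given: L1 = 15, L2 = 4
(L1+L2)^2 = (19)^2 = 361
(L1-L2)^2 = (11)^2 = 121
Difference = 361 - 121 = 240
This equals 4*L1*L2 = 4*15*4 = 240
Workspace area = 240*pi

240


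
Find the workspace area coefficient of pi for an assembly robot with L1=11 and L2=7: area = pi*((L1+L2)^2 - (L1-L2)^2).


Given: L1 = 11, L2 = 7
(L1+L2)^2 = (18)^2 = 324
(L1-L2)^2 = (4)^2 = 16
Difference = 324 - 16 = 308
This equals 4*L1*L2 = 4*11*7 = 308
Workspace area = 308*pi

308


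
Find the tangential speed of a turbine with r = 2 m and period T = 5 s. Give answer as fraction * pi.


Given: radius r = 2 m, period T = 5 s
Using v = 2*pi*r / T
v = 2*pi*2 / 5
v = 4*pi / 5
v = 4/5*pi m/s

4/5*pi m/s


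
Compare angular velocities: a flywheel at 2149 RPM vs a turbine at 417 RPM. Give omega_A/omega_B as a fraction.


Given: RPM_A = 2149, RPM_B = 417
omega = 2*pi*RPM/60, so omega_A/omega_B = RPM_A / RPM_B
omega_A/omega_B = 2149 / 417
omega_A/omega_B = 2149/417

2149/417


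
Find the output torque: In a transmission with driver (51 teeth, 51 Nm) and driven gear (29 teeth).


Given: N1 = 51, N2 = 29, T1 = 51 Nm
Using T2/T1 = N2/N1
T2 = T1 * N2 / N1
T2 = 51 * 29 / 51
T2 = 1479 / 51
T2 = 29 Nm

29 Nm


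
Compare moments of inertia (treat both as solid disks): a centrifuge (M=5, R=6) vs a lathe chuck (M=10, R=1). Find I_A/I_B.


Given: M1=5 kg, R1=6 m, M2=10 kg, R2=1 m
For a disk: I = (1/2)*M*R^2, so I_A/I_B = (M1*R1^2)/(M2*R2^2)
M1*R1^2 = 5*36 = 180
M2*R2^2 = 10*1 = 10
I_A/I_B = 180/10 = 18

18


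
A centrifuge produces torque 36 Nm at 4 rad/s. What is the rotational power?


Given: tau = 36 Nm, omega = 4 rad/s
Using P = tau * omega
P = 36 * 4
P = 144 W

144 W


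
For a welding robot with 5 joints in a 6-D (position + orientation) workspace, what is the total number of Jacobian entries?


Given: task space dimension = 6, joints = 5
Jacobian is a 6 x 5 matrix
Total entries = rows * columns
Total = 6 * 5
Total = 30

30


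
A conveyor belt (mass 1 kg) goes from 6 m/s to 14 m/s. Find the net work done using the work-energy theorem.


Given: m = 1 kg, v0 = 6 m/s, v = 14 m/s
Using W = (1/2)*m*(v^2 - v0^2)
v^2 = 14^2 = 196
v0^2 = 6^2 = 36
v^2 - v0^2 = 196 - 36 = 160
W = (1/2)*1*160 = 80 J

80 J


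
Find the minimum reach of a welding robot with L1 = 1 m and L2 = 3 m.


Given: L1 = 1 m, L2 = 3 m
For a 2-link planar arm, min reach = |L1 - L2| (second link folded back)
Min reach = |1 - 3|
Min reach = 2 m

2 m


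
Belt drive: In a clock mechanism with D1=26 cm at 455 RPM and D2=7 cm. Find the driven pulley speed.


Given: D1 = 26 cm, w1 = 455 RPM, D2 = 7 cm
Using D1*w1 = D2*w2
w2 = D1*w1 / D2
w2 = 26*455 / 7
w2 = 11830 / 7
w2 = 1690 RPM

1690 RPM


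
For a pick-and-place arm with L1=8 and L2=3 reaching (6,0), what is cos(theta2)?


Given: L1 = 8, L2 = 3, target (x, y) = (6, 0)
Using cos(theta2) = (x^2 + y^2 - L1^2 - L2^2) / (2*L1*L2)
x^2 + y^2 = 6^2 + 0 = 36
L1^2 + L2^2 = 64 + 9 = 73
Numerator = 36 - 73 = -37
Denominator = 2*8*3 = 48
cos(theta2) = -37/48 = -37/48

-37/48


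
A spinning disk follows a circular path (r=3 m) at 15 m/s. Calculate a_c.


Given: v = 15 m/s, r = 3 m
Using a_c = v^2 / r
a_c = 15^2 / 3
a_c = 225 / 3
a_c = 75 m/s^2

75 m/s^2


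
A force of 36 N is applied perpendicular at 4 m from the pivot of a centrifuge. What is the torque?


Given: F = 36 N, r = 4 m, angle = 90 deg (perpendicular)
Using tau = F * r * sin(90)
sin(90) = 1
tau = 36 * 4 * 1
tau = 144 Nm

144 Nm


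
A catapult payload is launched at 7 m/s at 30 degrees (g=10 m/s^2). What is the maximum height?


Given: v0 = 7 m/s, theta = 30 deg, g = 10 m/s^2
sin^2(30) = 1/4
Using H = v0^2 * sin^2(theta) / (2*g)
H = 7^2 * 1/4 / (2*10)
H = 49 * 1/4 / 20
H = 49/4 / 20
H = 49/80 m

49/80 m


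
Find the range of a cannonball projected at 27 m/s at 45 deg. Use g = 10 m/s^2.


Given: v0 = 27 m/s, theta = 45 deg, g = 10 m/s^2
sin(2*45) = sin(90) = 1
Using R = v0^2 * sin(2*theta) / g
R = 27^2 * 1 / 10
R = 729 / 10
R = 729/10 m

729/10 m


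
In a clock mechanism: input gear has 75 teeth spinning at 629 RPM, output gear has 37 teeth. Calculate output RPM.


Given: N1 = 75 teeth, w1 = 629 RPM, N2 = 37 teeth
Using N1*w1 = N2*w2
w2 = N1*w1 / N2
w2 = 75*629 / 37
w2 = 47175 / 37
w2 = 1275 RPM

1275 RPM


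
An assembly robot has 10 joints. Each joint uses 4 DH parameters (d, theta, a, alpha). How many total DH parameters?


Given: 10 joints, 4 DH parameters per joint (d, theta, a, alpha)
Total DH parameters = number_of_joints * 4
Total = 10 * 4
Total = 40

40


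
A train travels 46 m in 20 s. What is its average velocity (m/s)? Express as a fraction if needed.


Given: distance d = 46 m, time t = 20 s
Using v = d / t
v = 46 / 20
v = 23/10 m/s

23/10 m/s


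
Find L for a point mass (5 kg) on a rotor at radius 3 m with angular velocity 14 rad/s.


Given: m = 5 kg, r = 3 m, omega = 14 rad/s
For a point mass: I = m*r^2
I = 5*3^2 = 5*9 = 45
L = I*omega = 45*14
L = 630 kg*m^2/s

630 kg*m^2/s


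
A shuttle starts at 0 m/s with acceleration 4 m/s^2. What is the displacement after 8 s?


Given: v0 = 0 m/s, a = 4 m/s^2, t = 8 s
Using s = v0*t + (1/2)*a*t^2
s = 0*8 + (1/2)*4*8^2
s = 0 + (1/2)*256
s = 0 + 128
s = 128

128 m


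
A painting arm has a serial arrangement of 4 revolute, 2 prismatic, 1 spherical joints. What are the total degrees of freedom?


Given: serial robot with 4 revolute, 2 prismatic, 1 spherical joints
DOF contribution per joint type: revolute=1, prismatic=1, spherical=3, fixed=0
DOF = 4*1 + 2*1 + 1*3
DOF = 9

9


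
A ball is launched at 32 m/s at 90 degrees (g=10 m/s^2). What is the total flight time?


Given: v0 = 32 m/s, theta = 90 deg, g = 10 m/s^2
sin(90) = 1
Using T = 2*v0*sin(theta) / g
T = 2*32*1 / 10
T = 64 / 10
T = 32/5 s

32/5 s


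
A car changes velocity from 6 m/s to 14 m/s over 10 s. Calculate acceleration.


Given: initial velocity v0 = 6 m/s, final velocity v = 14 m/s, time t = 10 s
Using a = (v - v0) / t
a = (14 - 6) / 10
a = 8 / 10
a = 4/5 m/s^2

4/5 m/s^2


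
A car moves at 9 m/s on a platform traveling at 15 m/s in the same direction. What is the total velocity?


Given: object velocity = 9 m/s, platform velocity = 15 m/s (same direction)
Using classical velocity addition: v_total = v_object + v_platform
v_total = 9 + 15
v_total = 24 m/s

24 m/s


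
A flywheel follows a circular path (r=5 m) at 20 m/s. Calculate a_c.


Given: v = 20 m/s, r = 5 m
Using a_c = v^2 / r
a_c = 20^2 / 5
a_c = 400 / 5
a_c = 80 m/s^2

80 m/s^2


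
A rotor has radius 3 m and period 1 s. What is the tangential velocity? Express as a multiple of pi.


Given: radius r = 3 m, period T = 1 s
Using v = 2*pi*r / T
v = 2*pi*3 / 1
v = 6*pi / 1
v = 6*pi m/s

6*pi m/s


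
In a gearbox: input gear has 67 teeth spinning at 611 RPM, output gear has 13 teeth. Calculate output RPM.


Given: N1 = 67 teeth, w1 = 611 RPM, N2 = 13 teeth
Using N1*w1 = N2*w2
w2 = N1*w1 / N2
w2 = 67*611 / 13
w2 = 40937 / 13
w2 = 3149 RPM

3149 RPM


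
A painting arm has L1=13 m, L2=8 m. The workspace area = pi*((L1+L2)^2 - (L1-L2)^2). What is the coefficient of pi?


Given: L1 = 13, L2 = 8
(L1+L2)^2 = (21)^2 = 441
(L1-L2)^2 = (5)^2 = 25
Difference = 441 - 25 = 416
This equals 4*L1*L2 = 4*13*8 = 416
Workspace area = 416*pi

416


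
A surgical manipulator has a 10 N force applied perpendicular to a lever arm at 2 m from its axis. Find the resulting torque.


Given: F = 10 N, r = 2 m, angle = 90 deg (perpendicular)
Using tau = F * r * sin(90)
sin(90) = 1
tau = 10 * 2 * 1
tau = 20 Nm

20 Nm


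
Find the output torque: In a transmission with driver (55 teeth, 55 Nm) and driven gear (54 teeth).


Given: N1 = 55, N2 = 54, T1 = 55 Nm
Using T2/T1 = N2/N1
T2 = T1 * N2 / N1
T2 = 55 * 54 / 55
T2 = 2970 / 55
T2 = 54 Nm

54 Nm


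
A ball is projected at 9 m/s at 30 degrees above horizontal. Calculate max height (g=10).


Given: v0 = 9 m/s, theta = 30 deg, g = 10 m/s^2
sin^2(30) = 1/4
Using H = v0^2 * sin^2(theta) / (2*g)
H = 9^2 * 1/4 / (2*10)
H = 81 * 1/4 / 20
H = 81/4 / 20
H = 81/80 m

81/80 m


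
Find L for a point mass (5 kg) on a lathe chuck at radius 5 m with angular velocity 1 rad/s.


Given: m = 5 kg, r = 5 m, omega = 1 rad/s
For a point mass: I = m*r^2
I = 5*5^2 = 5*25 = 125
L = I*omega = 125*1
L = 125 kg*m^2/s

125 kg*m^2/s


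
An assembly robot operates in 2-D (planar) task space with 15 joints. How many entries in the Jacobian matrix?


Given: task space dimension = 2, joints = 15
Jacobian is a 2 x 15 matrix
Total entries = rows * columns
Total = 2 * 15
Total = 30

30


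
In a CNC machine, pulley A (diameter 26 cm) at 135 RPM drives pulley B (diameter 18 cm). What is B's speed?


Given: D1 = 26 cm, w1 = 135 RPM, D2 = 18 cm
Using D1*w1 = D2*w2
w2 = D1*w1 / D2
w2 = 26*135 / 18
w2 = 3510 / 18
w2 = 195 RPM

195 RPM


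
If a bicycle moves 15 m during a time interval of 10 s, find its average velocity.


Given: distance d = 15 m, time t = 10 s
Using v = d / t
v = 15 / 10
v = 3/2 m/s

3/2 m/s


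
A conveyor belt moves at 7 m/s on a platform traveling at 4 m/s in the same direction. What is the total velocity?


Given: object velocity = 7 m/s, platform velocity = 4 m/s (same direction)
Using classical velocity addition: v_total = v_object + v_platform
v_total = 7 + 4
v_total = 11 m/s

11 m/s


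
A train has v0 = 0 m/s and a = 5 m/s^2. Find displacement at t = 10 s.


Given: v0 = 0 m/s, a = 5 m/s^2, t = 10 s
Using s = v0*t + (1/2)*a*t^2
s = 0*10 + (1/2)*5*10^2
s = 0 + (1/2)*500
s = 0 + 250
s = 250

250 m


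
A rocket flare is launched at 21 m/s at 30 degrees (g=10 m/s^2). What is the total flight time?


Given: v0 = 21 m/s, theta = 30 deg, g = 10 m/s^2
sin(30) = 1/2
Using T = 2*v0*sin(theta) / g
T = 2*21*1/2 / 10
T = 21 / 10
T = 21/10 s

21/10 s


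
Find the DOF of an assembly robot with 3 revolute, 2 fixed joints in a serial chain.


Given: serial robot with 3 revolute, 2 fixed joints
DOF contribution per joint type: revolute=1, prismatic=1, spherical=3, fixed=0
DOF = 3*1 + 2*0
DOF = 3

3


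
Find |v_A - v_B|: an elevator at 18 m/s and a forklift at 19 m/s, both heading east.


Given: v_A = 18 m/s east, v_B = 19 m/s east
Both move in the same direction; relative speed = |v_A - v_B|
|18 - 19| = |-1|
= 1 m/s

1 m/s


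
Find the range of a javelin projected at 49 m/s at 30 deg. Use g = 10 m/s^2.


Given: v0 = 49 m/s, theta = 30 deg, g = 10 m/s^2
sin(2*30) = sin(60) = sqrt(3)/2
Using R = v0^2 * sin(2*theta) / g
R = 49^2 * (sqrt(3)/2) / 10
R = 2401 * sqrt(3) / 20
R = 2401/20*sqrt(3) m

2401/20*sqrt(3) m


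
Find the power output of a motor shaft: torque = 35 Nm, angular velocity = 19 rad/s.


Given: tau = 35 Nm, omega = 19 rad/s
Using P = tau * omega
P = 35 * 19
P = 665 W

665 W


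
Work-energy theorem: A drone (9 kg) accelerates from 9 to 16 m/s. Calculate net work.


Given: m = 9 kg, v0 = 9 m/s, v = 16 m/s
Using W = (1/2)*m*(v^2 - v0^2)
v^2 = 16^2 = 256
v0^2 = 9^2 = 81
v^2 - v0^2 = 256 - 81 = 175
W = (1/2)*9*175 = 1575/2 J

1575/2 J


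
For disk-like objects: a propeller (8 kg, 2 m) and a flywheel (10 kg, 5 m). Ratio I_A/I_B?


Given: M1=8 kg, R1=2 m, M2=10 kg, R2=5 m
For a disk: I = (1/2)*M*R^2, so I_A/I_B = (M1*R1^2)/(M2*R2^2)
M1*R1^2 = 8*4 = 32
M2*R2^2 = 10*25 = 250
I_A/I_B = 32/250 = 16/125

16/125
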